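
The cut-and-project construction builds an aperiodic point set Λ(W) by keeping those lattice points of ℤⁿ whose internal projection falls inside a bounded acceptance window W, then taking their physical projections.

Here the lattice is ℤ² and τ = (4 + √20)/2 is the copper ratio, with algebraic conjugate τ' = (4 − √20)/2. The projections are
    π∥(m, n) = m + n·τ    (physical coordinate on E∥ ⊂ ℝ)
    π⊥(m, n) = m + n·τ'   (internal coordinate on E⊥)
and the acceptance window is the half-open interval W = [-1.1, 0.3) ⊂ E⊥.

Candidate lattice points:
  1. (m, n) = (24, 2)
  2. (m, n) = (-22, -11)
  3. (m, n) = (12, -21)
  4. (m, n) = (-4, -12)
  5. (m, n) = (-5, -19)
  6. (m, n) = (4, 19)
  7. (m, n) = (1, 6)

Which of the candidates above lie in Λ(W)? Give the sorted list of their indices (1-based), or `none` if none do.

Compute τ' = (4−√20)/2 = -0.2361, so π⊥(m,n) = m -0.2361·n.
#1 (24,2): internal coord 24 + (2)·τ' = +23.5279; +23.5279 ∉ [-1.1, 0.3) → out
#2 (-22,-11): internal coord -22 + (-11)·τ' = -19.4033; -19.4033 ∉ [-1.1, 0.3) → out
#3 (12,-21): internal coord 12 + (-21)·τ' = +16.9574; +16.9574 ∉ [-1.1, 0.3) → out
#4 (-4,-12): internal coord -4 + (-12)·τ' = -1.1672; -1.1672 ∉ [-1.1, 0.3) → out
#5 (-5,-19): internal coord -5 + (-19)·τ' = -0.5147; -0.5147 ∈ [-1.1, 0.3) → IN Λ
#6 (4,19): internal coord 4 + (19)·τ' = -0.4853; -0.4853 ∈ [-1.1, 0.3) → IN Λ
#7 (1,6): internal coord 1 + (6)·τ' = -0.4164; -0.4164 ∈ [-1.1, 0.3) → IN Λ

5, 6, 7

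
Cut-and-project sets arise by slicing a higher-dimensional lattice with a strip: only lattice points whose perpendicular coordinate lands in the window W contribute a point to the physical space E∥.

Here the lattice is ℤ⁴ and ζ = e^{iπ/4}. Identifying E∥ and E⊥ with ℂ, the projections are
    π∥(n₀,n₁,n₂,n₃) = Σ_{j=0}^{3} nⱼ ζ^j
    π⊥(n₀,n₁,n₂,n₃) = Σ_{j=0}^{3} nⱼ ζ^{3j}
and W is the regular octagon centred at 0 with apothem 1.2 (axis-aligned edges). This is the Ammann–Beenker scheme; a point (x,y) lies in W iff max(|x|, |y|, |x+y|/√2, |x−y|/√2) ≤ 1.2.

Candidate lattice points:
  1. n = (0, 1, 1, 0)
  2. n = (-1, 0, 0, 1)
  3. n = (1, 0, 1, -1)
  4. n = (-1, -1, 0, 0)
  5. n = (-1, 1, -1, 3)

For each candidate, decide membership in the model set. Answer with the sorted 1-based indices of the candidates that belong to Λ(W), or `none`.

With ζ = e^{iπ/4} the internal vectors are ζ^0,ζ^3,ζ^6,ζ^9.
candidate 1: n = (0, 1, 1, 0) → π⊥ ≈ (-0.707107, -0.292893); max(|x|,|y|,|x±y|/√2) = 0.707107 ≤ 1.2 ⇒ ∈ W
candidate 2: n = (-1, 0, 0, 1) → π⊥ ≈ (-0.292893, +0.707107); max(|x|,|y|,|x±y|/√2) = 0.707107 ≤ 1.2 ⇒ ∈ W
candidate 3: n = (1, 0, 1, -1) → π⊥ ≈ (+0.292893, -1.707107); max(|x|,|y|,|x±y|/√2) = 1.707107 > 1.2 ⇒ ∉ W
candidate 4: n = (-1, -1, 0, 0) → π⊥ ≈ (-0.292893, -0.707107); max(|x|,|y|,|x±y|/√2) = 0.707107 ≤ 1.2 ⇒ ∈ W
candidate 5: n = (-1, 1, -1, 3) → π⊥ ≈ (+0.414214, +3.828427); max(|x|,|y|,|x±y|/√2) = 3.828427 > 1.2 ⇒ ∉ W

1, 2, 4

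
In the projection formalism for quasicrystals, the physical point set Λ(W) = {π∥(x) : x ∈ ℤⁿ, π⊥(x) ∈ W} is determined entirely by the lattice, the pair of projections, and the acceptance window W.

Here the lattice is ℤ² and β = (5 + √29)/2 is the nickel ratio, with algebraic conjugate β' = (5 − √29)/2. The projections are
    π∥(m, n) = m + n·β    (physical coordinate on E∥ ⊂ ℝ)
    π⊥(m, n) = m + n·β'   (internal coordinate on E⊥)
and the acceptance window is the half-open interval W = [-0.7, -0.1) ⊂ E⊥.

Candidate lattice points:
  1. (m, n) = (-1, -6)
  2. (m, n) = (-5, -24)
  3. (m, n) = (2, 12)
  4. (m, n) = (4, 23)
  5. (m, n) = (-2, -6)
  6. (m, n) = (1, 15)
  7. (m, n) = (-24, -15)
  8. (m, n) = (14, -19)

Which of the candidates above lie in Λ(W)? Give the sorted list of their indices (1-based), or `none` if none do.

2, 3, 4

β' = (5−√29)/2 ≈ -0.192582.
candidate 1: (m,n)=(-1,-6) → π∥ = -1-6·β ≈ -32.155494, π⊥ = -1-6·β' ≈ 0.155494 ∉ [-0.7, -0.1) ⇒ out
candidate 2: (m,n)=(-5,-24) → π∥ = -5-24·β ≈ -129.621978, π⊥ = -5-24·β' ≈ -0.378022 ∈ [-0.7, -0.1) ⇒ IN Λ
candidate 3: (m,n)=(2,12) → π∥ = 2+12·β ≈ 64.310989, π⊥ = 2+12·β' ≈ -0.310989 ∈ [-0.7, -0.1) ⇒ IN Λ
candidate 4: (m,n)=(4,23) → π∥ = 4+23·β ≈ 123.429395, π⊥ = 4+23·β' ≈ -0.429395 ∈ [-0.7, -0.1) ⇒ IN Λ
candidate 5: (m,n)=(-2,-6) → π∥ = -2-6·β ≈ -33.155494, π⊥ = -2-6·β' ≈ -0.844506 ∉ [-0.7, -0.1) ⇒ out
candidate 6: (m,n)=(1,15) → π∥ = 1+15·β ≈ 78.888736, π⊥ = 1+15·β' ≈ -1.888736 ∉ [-0.7, -0.1) ⇒ out
candidate 7: (m,n)=(-24,-15) → π∥ = -24-15·β ≈ -101.888736, π⊥ = -24-15·β' ≈ -21.111264 ∉ [-0.7, -0.1) ⇒ out
candidate 8: (m,n)=(14,-19) → π∥ = 14-19·β ≈ -84.659066, π⊥ = 14-19·β' ≈ 17.659066 ∉ [-0.7, -0.1) ⇒ out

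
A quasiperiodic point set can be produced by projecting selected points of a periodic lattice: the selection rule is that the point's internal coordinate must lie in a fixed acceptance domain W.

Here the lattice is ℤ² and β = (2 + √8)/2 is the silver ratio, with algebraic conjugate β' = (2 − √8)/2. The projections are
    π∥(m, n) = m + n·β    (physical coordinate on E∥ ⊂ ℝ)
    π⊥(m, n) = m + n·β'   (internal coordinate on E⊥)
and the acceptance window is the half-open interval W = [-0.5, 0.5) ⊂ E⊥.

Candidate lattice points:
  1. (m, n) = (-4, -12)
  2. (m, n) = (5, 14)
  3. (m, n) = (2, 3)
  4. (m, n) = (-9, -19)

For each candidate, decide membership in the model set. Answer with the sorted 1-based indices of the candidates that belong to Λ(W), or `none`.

none

β' = (2−√8)/2 ≈ -0.4142.
candidate 1: (m,n)=(-4,-12) → π∥ = -4-12·β ≈ -32.9706, π⊥ = -4-12·β' ≈ 0.9706 ∉ [-0.5, 0.5) ⇒ out
candidate 2: (m,n)=(5,14) → π∥ = 5+14·β ≈ 38.7990, π⊥ = 5+14·β' ≈ -0.7990 ∉ [-0.5, 0.5) ⇒ out
candidate 3: (m,n)=(2,3) → π∥ = 2+3·β ≈ 9.2426, π⊥ = 2+3·β' ≈ 0.7574 ∉ [-0.5, 0.5) ⇒ out
candidate 4: (m,n)=(-9,-19) → π∥ = -9-19·β ≈ -54.8701, π⊥ = -9-19·β' ≈ -1.1299 ∉ [-0.5, 0.5) ⇒ out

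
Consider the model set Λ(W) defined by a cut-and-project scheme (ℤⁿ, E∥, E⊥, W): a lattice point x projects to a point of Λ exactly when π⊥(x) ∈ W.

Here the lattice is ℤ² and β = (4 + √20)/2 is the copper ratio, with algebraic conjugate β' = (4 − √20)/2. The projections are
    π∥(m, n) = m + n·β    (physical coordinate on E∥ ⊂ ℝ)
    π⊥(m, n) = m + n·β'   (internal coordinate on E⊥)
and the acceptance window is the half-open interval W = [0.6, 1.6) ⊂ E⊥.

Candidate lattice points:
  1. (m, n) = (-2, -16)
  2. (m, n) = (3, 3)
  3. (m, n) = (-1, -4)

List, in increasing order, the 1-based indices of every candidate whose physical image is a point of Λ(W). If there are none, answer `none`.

none

Compute β' = (4−√20)/2 = -0.2361, so π⊥(m,n) = m -0.2361·n.
#1 (-2,-16): internal coord -2 + (-16)·β' = +1.7771; +1.7771 ∉ [0.6, 1.6) → out
#2 (3,3): internal coord 3 + (3)·β' = +2.2918; +2.2918 ∉ [0.6, 1.6) → out
#3 (-1,-4): internal coord -1 + (-4)·β' = -0.0557; -0.0557 ∉ [0.6, 1.6) → out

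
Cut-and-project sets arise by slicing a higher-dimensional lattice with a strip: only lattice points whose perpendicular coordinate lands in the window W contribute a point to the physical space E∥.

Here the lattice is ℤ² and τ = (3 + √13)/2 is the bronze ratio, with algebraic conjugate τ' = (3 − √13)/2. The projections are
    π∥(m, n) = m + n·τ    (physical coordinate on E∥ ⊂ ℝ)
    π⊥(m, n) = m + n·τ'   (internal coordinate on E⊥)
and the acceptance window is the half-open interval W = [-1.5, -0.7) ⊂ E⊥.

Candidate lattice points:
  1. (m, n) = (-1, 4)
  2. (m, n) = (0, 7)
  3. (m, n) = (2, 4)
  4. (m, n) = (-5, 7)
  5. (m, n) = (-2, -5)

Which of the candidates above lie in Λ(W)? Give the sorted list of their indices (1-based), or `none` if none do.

none

Numerically τ ≈ 3.302776 and τ' = −1/τ ≈ -0.302776.
[1] lift (-1,4): star map gives -2.211103; window check -1.5 ≤ -2.211103 < -0.7 is false → out
[2] lift (0,7): star map gives -2.119429; window check -1.5 ≤ -2.119429 < -0.7 is false → out
[3] lift (2,4): star map gives 0.788897; window check -1.5 ≤ 0.788897 < -0.7 is false → out
[4] lift (-5,7): star map gives -7.119429; window check -1.5 ≤ -7.119429 < -0.7 is false → out
[5] lift (-2,-5): star map gives -0.486122; window check -1.5 ≤ -0.486122 < -0.7 is false → out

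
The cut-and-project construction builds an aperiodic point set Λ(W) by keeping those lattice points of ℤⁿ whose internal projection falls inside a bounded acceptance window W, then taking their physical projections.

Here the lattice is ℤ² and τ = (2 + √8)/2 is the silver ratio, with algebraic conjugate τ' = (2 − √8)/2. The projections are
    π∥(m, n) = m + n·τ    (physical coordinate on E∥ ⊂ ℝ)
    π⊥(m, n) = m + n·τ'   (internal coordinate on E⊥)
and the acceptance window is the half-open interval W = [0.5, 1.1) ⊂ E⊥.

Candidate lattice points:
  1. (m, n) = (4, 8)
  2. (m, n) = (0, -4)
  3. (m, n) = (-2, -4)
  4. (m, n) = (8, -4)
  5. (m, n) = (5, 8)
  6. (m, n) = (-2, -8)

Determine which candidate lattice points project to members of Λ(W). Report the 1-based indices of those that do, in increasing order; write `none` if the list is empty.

1

Numerically τ ≈ 2.414214 and τ' = −1/τ ≈ -0.414214.
[1] lift (4,8): star map gives 0.686292; window check 0.5 ≤ 0.686292 < 1.1 is true → IN Λ
[2] lift (0,-4): star map gives 1.656854; window check 0.5 ≤ 1.656854 < 1.1 is false → out
[3] lift (-2,-4): star map gives -0.343146; window check 0.5 ≤ -0.343146 < 1.1 is false → out
[4] lift (8,-4): star map gives 9.656854; window check 0.5 ≤ 9.656854 < 1.1 is false → out
[5] lift (5,8): star map gives 1.686292; window check 0.5 ≤ 1.686292 < 1.1 is false → out
[6] lift (-2,-8): star map gives 1.313708; window check 0.5 ≤ 1.313708 < 1.1 is false → out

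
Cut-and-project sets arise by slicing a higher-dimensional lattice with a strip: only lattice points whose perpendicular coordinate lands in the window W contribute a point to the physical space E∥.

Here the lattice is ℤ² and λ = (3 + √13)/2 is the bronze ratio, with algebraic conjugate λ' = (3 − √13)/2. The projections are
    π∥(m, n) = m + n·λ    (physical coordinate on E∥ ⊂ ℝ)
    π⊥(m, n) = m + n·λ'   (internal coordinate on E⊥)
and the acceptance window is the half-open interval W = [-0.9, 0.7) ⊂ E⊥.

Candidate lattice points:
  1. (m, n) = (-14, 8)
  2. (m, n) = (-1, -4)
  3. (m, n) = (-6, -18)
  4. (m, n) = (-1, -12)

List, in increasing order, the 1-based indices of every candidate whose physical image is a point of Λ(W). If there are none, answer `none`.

λ' = (3−√13)/2 ≈ -0.30278.
[1] lift (-14,8): star map gives -16.42221; window check -0.9 ≤ -16.42221 < 0.7 is false → out
[2] lift (-1,-4): star map gives 0.21110; window check -0.9 ≤ 0.21110 < 0.7 is true → IN Λ
[3] lift (-6,-18): star map gives -0.55004; window check -0.9 ≤ -0.55004 < 0.7 is true → IN Λ
[4] lift (-1,-12): star map gives 2.63331; window check -0.9 ≤ 2.63331 < 0.7 is false → out

2, 3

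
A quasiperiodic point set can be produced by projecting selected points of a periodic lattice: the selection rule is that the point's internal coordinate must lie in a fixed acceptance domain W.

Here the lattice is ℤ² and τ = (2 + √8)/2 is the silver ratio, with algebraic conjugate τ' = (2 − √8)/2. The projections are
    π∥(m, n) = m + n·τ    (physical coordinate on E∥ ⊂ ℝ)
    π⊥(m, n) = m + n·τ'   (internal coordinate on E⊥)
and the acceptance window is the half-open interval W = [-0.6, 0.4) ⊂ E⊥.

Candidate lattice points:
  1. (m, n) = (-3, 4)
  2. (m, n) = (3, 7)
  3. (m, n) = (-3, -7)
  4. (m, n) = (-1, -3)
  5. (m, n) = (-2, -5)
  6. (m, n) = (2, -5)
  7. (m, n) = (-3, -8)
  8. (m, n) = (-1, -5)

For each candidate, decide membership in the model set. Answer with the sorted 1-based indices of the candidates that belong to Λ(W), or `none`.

2, 3, 4, 5, 7

Numerically τ ≈ 2.4142 and τ' = −1/τ ≈ -0.4142.
[1] lift (-3,4): star map gives -4.6569; window check -0.6 ≤ -4.6569 < 0.4 is false → out
[2] lift (3,7): star map gives 0.1005; window check -0.6 ≤ 0.1005 < 0.4 is true → IN Λ
[3] lift (-3,-7): star map gives -0.1005; window check -0.6 ≤ -0.1005 < 0.4 is true → IN Λ
[4] lift (-1,-3): star map gives 0.2426; window check -0.6 ≤ 0.2426 < 0.4 is true → IN Λ
[5] lift (-2,-5): star map gives 0.0711; window check -0.6 ≤ 0.0711 < 0.4 is true → IN Λ
[6] lift (2,-5): star map gives 4.0711; window check -0.6 ≤ 4.0711 < 0.4 is false → out
[7] lift (-3,-8): star map gives 0.3137; window check -0.6 ≤ 0.3137 < 0.4 is true → IN Λ
[8] lift (-1,-5): star map gives 1.0711; window check -0.6 ≤ 1.0711 < 0.4 is false → out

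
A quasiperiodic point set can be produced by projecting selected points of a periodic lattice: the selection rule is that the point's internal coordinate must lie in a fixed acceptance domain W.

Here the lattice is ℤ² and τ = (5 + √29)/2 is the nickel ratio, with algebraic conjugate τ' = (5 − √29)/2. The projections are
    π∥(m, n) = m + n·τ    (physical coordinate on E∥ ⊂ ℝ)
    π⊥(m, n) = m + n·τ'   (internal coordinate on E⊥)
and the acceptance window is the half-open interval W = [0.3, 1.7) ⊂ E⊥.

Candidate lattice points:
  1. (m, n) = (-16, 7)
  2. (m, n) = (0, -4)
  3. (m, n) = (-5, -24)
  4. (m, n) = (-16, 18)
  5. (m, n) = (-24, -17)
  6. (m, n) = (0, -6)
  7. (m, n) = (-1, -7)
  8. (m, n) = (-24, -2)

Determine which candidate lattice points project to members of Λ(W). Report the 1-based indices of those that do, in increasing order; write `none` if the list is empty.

2, 6, 7

Numerically τ ≈ 5.1926 and τ' = −1/τ ≈ -0.1926.
#1 (-16,7): internal coord -16 + (7)·τ' = -17.3481; -17.3481 ∉ [0.3, 1.7) → out
#2 (0,-4): internal coord 0 + (-4)·τ' = +0.7703; +0.7703 ∈ [0.3, 1.7) → IN Λ
#3 (-5,-24): internal coord -5 + (-24)·τ' = -0.3780; -0.3780 ∉ [0.3, 1.7) → out
#4 (-16,18): internal coord -16 + (18)·τ' = -19.4665; -19.4665 ∉ [0.3, 1.7) → out
#5 (-24,-17): internal coord -24 + (-17)·τ' = -20.7261; -20.7261 ∉ [0.3, 1.7) → out
#6 (0,-6): internal coord 0 + (-6)·τ' = +1.1555; +1.1555 ∈ [0.3, 1.7) → IN Λ
#7 (-1,-7): internal coord -1 + (-7)·τ' = +0.3481; +0.3481 ∈ [0.3, 1.7) → IN Λ
#8 (-24,-2): internal coord -24 + (-2)·τ' = -23.6148; -23.6148 ∉ [0.3, 1.7) → out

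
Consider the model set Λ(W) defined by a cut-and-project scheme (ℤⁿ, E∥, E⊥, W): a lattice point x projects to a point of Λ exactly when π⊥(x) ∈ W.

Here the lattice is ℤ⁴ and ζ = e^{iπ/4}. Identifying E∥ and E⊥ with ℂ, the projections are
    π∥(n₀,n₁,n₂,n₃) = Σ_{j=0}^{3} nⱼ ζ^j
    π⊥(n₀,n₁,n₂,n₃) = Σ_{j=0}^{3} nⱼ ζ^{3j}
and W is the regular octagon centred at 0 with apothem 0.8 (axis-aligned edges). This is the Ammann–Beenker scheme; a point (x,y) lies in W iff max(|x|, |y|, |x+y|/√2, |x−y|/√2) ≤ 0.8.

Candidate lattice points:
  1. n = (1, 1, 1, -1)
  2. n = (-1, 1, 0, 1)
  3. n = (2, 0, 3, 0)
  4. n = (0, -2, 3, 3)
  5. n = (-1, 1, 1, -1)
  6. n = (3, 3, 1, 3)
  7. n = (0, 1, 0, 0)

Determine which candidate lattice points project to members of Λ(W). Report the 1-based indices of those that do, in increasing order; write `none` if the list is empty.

none

Internal map: ζ^{3j} for j=0..3 gives (1,0), (−√2/2,√2/2), (0,−1), (√2/2,√2/2).
candidate 1: n = (1, 1, 1, -1) → π⊥ ≈ (-0.414214, -1.000000); max(|x|,|y|,|x±y|/√2) = 1.000000 > 0.8 ⇒ ∉ W
candidate 2: n = (-1, 1, 0, 1) → π⊥ ≈ (-1.000000, +1.414214); max(|x|,|y|,|x±y|/√2) = 1.707107 > 0.8 ⇒ ∉ W
candidate 3: n = (2, 0, 3, 0) → π⊥ ≈ (+2.000000, -3.000000); max(|x|,|y|,|x±y|/√2) = 3.535534 > 0.8 ⇒ ∉ W
candidate 4: n = (0, -2, 3, 3) → π⊥ ≈ (+3.535534, -2.292893); max(|x|,|y|,|x±y|/√2) = 4.121320 > 0.8 ⇒ ∉ W
candidate 5: n = (-1, 1, 1, -1) → π⊥ ≈ (-2.414214, -1.000000); max(|x|,|y|,|x±y|/√2) = 2.414214 > 0.8 ⇒ ∉ W
candidate 6: n = (3, 3, 1, 3) → π⊥ ≈ (+3.000000, +3.242641); max(|x|,|y|,|x±y|/√2) = 4.414214 > 0.8 ⇒ ∉ W
candidate 7: n = (0, 1, 0, 0) → π⊥ ≈ (-0.707107, +0.707107); max(|x|,|y|,|x±y|/√2) = 1.000000 > 0.8 ⇒ ∉ W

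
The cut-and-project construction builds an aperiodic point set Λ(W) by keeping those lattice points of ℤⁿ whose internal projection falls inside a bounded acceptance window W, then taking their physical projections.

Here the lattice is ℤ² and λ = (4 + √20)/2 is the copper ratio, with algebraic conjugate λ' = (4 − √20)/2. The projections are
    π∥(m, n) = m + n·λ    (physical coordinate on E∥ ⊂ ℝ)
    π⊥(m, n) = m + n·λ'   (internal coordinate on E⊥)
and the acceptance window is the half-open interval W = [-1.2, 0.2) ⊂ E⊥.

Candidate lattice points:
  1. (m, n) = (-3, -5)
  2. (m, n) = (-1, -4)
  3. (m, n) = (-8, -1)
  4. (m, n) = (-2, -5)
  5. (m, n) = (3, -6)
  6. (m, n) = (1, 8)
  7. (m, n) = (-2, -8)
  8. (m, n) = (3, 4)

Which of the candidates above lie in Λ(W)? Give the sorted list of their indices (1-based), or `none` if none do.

λ' = (4−√20)/2 ≈ -0.23607.
candidate 1: (m,n)=(-3,-5) → π∥ = -3-5·λ ≈ -24.18034, π⊥ = -3-5·λ' ≈ -1.81966 ∉ [-1.2, 0.2) ⇒ out
candidate 2: (m,n)=(-1,-4) → π∥ = -1-4·λ ≈ -17.94427, π⊥ = -1-4·λ' ≈ -0.05573 ∈ [-1.2, 0.2) ⇒ IN Λ
candidate 3: (m,n)=(-8,-1) → π∥ = -8-1·λ ≈ -12.23607, π⊥ = -8-1·λ' ≈ -7.76393 ∉ [-1.2, 0.2) ⇒ out
candidate 4: (m,n)=(-2,-5) → π∥ = -2-5·λ ≈ -23.18034, π⊥ = -2-5·λ' ≈ -0.81966 ∈ [-1.2, 0.2) ⇒ IN Λ
candidate 5: (m,n)=(3,-6) → π∥ = 3-6·λ ≈ -22.41641, π⊥ = 3-6·λ' ≈ 4.41641 ∉ [-1.2, 0.2) ⇒ out
candidate 6: (m,n)=(1,8) → π∥ = 1+8·λ ≈ 34.88854, π⊥ = 1+8·λ' ≈ -0.88854 ∈ [-1.2, 0.2) ⇒ IN Λ
candidate 7: (m,n)=(-2,-8) → π∥ = -2-8·λ ≈ -35.88854, π⊥ = -2-8·λ' ≈ -0.11146 ∈ [-1.2, 0.2) ⇒ IN Λ
candidate 8: (m,n)=(3,4) → π∥ = 3+4·λ ≈ 19.94427, π⊥ = 3+4·λ' ≈ 2.05573 ∉ [-1.2, 0.2) ⇒ out

2, 4, 6, 7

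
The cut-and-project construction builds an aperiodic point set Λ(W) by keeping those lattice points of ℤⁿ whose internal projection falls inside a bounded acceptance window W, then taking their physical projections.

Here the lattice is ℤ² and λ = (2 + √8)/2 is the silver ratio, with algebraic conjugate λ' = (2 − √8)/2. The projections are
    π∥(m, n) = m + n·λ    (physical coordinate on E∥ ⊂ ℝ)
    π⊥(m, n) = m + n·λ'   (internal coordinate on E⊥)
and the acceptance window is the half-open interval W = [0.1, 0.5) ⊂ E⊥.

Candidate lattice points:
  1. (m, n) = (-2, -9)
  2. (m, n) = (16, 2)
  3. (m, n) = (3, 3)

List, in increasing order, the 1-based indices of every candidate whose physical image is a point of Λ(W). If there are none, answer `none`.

none

Numerically λ ≈ 2.4142 and λ' = −1/λ ≈ -0.4142.
[1] lift (-2,-9): star map gives 1.7279; window check 0.1 ≤ 1.7279 < 0.5 is false → out
[2] lift (16,2): star map gives 15.1716; window check 0.1 ≤ 15.1716 < 0.5 is false → out
[3] lift (3,3): star map gives 1.7574; window check 0.1 ≤ 1.7574 < 0.5 is false → out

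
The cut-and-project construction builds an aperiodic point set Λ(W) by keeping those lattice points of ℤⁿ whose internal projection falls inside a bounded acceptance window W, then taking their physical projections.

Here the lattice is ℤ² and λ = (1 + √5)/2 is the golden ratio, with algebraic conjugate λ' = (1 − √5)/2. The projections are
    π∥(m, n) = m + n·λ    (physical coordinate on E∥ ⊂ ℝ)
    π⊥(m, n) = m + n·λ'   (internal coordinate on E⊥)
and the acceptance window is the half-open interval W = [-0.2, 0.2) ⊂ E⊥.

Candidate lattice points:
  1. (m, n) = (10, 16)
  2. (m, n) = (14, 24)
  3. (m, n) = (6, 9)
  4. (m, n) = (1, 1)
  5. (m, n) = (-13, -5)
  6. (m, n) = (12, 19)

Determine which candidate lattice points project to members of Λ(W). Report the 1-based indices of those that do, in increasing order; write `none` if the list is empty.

1

Compute λ' = (1−√5)/2 = -0.6180, so π⊥(m,n) = m -0.6180·n.
[1] lift (10,16): star map gives 0.1115; window check -0.2 ≤ 0.1115 < 0.2 is true → IN Λ
[2] lift (14,24): star map gives -0.8328; window check -0.2 ≤ -0.8328 < 0.2 is false → out
[3] lift (6,9): star map gives 0.4377; window check -0.2 ≤ 0.4377 < 0.2 is false → out
[4] lift (1,1): star map gives 0.3820; window check -0.2 ≤ 0.3820 < 0.2 is false → out
[5] lift (-13,-5): star map gives -9.9098; window check -0.2 ≤ -9.9098 < 0.2 is false → out
[6] lift (12,19): star map gives 0.2574; window check -0.2 ≤ 0.2574 < 0.2 is false → out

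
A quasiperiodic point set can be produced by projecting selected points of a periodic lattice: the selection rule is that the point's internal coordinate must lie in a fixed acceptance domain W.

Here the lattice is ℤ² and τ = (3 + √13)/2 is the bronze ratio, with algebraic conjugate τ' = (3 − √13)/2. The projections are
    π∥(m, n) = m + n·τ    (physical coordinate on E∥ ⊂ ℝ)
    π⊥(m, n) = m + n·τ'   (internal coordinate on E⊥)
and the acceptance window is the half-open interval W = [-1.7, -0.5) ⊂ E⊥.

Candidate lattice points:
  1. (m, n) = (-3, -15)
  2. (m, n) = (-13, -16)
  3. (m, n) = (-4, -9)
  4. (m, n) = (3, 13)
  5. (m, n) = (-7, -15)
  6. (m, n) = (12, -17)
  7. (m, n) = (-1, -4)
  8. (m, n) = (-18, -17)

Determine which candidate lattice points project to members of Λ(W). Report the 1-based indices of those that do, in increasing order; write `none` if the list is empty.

3, 4

Compute τ' = (3−√13)/2 = -0.30278, so π⊥(m,n) = m -0.30278·n.
candidate 1: (m,n)=(-3,-15) → π∥ = -3-15·τ ≈ -52.54163, π⊥ = -3-15·τ' ≈ 1.54163 ∉ [-1.7, -0.5) ⇒ out
candidate 2: (m,n)=(-13,-16) → π∥ = -13-16·τ ≈ -65.84441, π⊥ = -13-16·τ' ≈ -8.15559 ∉ [-1.7, -0.5) ⇒ out
candidate 3: (m,n)=(-4,-9) → π∥ = -4-9·τ ≈ -33.72498, π⊥ = -4-9·τ' ≈ -1.27502 ∈ [-1.7, -0.5) ⇒ IN Λ
candidate 4: (m,n)=(3,13) → π∥ = 3+13·τ ≈ 45.93608, π⊥ = 3+13·τ' ≈ -0.93608 ∈ [-1.7, -0.5) ⇒ IN Λ
candidate 5: (m,n)=(-7,-15) → π∥ = -7-15·τ ≈ -56.54163, π⊥ = -7-15·τ' ≈ -2.45837 ∉ [-1.7, -0.5) ⇒ out
candidate 6: (m,n)=(12,-17) → π∥ = 12-17·τ ≈ -44.14719, π⊥ = 12-17·τ' ≈ 17.14719 ∉ [-1.7, -0.5) ⇒ out
candidate 7: (m,n)=(-1,-4) → π∥ = -1-4·τ ≈ -14.21110, π⊥ = -1-4·τ' ≈ 0.21110 ∉ [-1.7, -0.5) ⇒ out
candidate 8: (m,n)=(-18,-17) → π∥ = -18-17·τ ≈ -74.14719, π⊥ = -18-17·τ' ≈ -12.85281 ∉ [-1.7, -0.5) ⇒ out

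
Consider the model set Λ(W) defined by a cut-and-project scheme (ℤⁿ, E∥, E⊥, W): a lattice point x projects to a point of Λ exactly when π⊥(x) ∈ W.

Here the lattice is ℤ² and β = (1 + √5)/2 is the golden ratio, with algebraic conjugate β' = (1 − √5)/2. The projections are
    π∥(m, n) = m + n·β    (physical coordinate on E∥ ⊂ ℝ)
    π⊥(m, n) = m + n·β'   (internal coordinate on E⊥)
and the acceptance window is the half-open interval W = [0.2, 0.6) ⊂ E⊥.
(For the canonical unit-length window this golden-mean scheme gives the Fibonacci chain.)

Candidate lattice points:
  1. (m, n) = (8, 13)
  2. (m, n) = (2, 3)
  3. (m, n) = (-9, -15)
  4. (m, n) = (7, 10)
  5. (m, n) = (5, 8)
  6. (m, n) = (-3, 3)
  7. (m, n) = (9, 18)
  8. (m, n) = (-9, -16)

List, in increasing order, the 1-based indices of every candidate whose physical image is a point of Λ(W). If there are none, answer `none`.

3

Compute β' = (1−√5)/2 = -0.6180, so π⊥(m,n) = m -0.6180·n.
[1] lift (8,13): star map gives -0.0344; window check 0.2 ≤ -0.0344 < 0.6 is false → out
[2] lift (2,3): star map gives 0.1459; window check 0.2 ≤ 0.1459 < 0.6 is false → out
[3] lift (-9,-15): star map gives 0.2705; window check 0.2 ≤ 0.2705 < 0.6 is true → IN Λ
[4] lift (7,10): star map gives 0.8197; window check 0.2 ≤ 0.8197 < 0.6 is false → out
[5] lift (5,8): star map gives 0.0557; window check 0.2 ≤ 0.0557 < 0.6 is false → out
[6] lift (-3,3): star map gives -4.8541; window check 0.2 ≤ -4.8541 < 0.6 is false → out
[7] lift (9,18): star map gives -2.1246; window check 0.2 ≤ -2.1246 < 0.6 is false → out
[8] lift (-9,-16): star map gives 0.8885; window check 0.2 ≤ 0.8885 < 0.6 is false → out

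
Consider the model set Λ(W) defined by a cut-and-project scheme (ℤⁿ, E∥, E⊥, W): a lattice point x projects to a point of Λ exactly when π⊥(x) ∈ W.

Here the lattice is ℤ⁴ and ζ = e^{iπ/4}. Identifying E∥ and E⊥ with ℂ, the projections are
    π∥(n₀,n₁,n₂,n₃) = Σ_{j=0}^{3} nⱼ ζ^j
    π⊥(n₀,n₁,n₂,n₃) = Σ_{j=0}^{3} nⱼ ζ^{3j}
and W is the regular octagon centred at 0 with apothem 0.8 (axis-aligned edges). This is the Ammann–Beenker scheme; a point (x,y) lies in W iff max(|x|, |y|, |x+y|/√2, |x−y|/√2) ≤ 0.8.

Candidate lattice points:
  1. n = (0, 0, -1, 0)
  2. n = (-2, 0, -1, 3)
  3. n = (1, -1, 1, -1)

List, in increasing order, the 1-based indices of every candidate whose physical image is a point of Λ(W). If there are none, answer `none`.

Internal map: ζ^{3j} for j=0..3 gives (1,0), (−√2/2,√2/2), (0,−1), (√2/2,√2/2).
candidate 1: n = (0, 0, -1, 0) → π⊥ ≈ (+0.00000, +1.00000); max(|x|,|y|,|x±y|/√2) = 1.00000 > 0.8 ⇒ ∉ W
candidate 2: n = (-2, 0, -1, 3) → π⊥ ≈ (+0.12132, +3.12132); max(|x|,|y|,|x±y|/√2) = 3.12132 > 0.8 ⇒ ∉ W
candidate 3: n = (1, -1, 1, -1) → π⊥ ≈ (+1.00000, -2.41421); max(|x|,|y|,|x±y|/√2) = 2.41421 > 0.8 ⇒ ∉ W

none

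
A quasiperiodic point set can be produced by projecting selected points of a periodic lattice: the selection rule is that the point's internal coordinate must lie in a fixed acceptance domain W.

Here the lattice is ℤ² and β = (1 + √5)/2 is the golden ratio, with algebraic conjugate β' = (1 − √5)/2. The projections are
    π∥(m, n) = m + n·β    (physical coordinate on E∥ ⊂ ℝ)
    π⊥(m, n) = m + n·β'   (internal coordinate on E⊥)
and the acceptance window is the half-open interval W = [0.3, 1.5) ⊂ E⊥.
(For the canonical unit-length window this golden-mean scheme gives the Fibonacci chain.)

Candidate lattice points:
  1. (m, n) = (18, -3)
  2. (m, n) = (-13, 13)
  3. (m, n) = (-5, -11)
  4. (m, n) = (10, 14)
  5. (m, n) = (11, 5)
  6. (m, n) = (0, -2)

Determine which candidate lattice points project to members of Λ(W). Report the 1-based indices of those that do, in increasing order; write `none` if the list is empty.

4, 6

β' = (1−√5)/2 ≈ -0.61803.
[1] lift (18,-3): star map gives 19.85410; window check 0.3 ≤ 19.85410 < 1.5 is false → out
[2] lift (-13,13): star map gives -21.03444; window check 0.3 ≤ -21.03444 < 1.5 is false → out
[3] lift (-5,-11): star map gives 1.79837; window check 0.3 ≤ 1.79837 < 1.5 is false → out
[4] lift (10,14): star map gives 1.34752; window check 0.3 ≤ 1.34752 < 1.5 is true → IN Λ
[5] lift (11,5): star map gives 7.90983; window check 0.3 ≤ 7.90983 < 1.5 is false → out
[6] lift (0,-2): star map gives 1.23607; window check 0.3 ≤ 1.23607 < 1.5 is true → IN Λ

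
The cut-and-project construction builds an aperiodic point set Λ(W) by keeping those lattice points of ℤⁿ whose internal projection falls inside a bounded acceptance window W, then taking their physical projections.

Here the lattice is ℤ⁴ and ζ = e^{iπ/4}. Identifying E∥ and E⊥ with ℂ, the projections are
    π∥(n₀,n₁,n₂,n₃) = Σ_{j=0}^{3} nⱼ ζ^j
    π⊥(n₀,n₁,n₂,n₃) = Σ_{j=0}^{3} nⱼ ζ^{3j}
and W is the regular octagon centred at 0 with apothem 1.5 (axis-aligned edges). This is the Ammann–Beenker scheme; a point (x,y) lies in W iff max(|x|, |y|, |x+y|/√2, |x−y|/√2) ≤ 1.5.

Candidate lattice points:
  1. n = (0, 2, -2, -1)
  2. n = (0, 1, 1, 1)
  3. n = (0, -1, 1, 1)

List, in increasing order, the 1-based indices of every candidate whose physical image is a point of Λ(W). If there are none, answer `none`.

With ζ = e^{iπ/4} the internal vectors are ζ^0,ζ^3,ζ^6,ζ^9.
candidate 1: n = (0, 2, -2, -1) → π⊥ ≈ (-2.12132, +2.70711); max(|x|,|y|,|x±y|/√2) = 3.41421 > 1.5 ⇒ ∉ W
candidate 2: n = (0, 1, 1, 1) → π⊥ ≈ (+0.00000, +0.41421); max(|x|,|y|,|x±y|/√2) = 0.41421 ≤ 1.5 ⇒ ∈ W
candidate 3: n = (0, -1, 1, 1) → π⊥ ≈ (+1.41421, -1.00000); max(|x|,|y|,|x±y|/√2) = 1.70711 > 1.5 ⇒ ∉ W

2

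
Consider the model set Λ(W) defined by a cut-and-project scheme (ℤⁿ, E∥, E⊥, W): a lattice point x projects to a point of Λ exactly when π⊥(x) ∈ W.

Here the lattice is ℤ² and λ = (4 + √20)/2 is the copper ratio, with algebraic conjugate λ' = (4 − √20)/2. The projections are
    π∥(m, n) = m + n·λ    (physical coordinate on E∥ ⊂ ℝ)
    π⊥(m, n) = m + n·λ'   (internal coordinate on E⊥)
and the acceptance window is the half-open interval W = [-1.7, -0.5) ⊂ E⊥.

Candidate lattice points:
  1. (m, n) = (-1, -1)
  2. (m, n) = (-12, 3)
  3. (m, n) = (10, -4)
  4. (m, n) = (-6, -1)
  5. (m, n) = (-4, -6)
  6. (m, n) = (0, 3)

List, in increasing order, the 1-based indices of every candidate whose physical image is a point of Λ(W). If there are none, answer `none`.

Compute λ' = (4−√20)/2 = -0.23607, so π⊥(m,n) = m -0.23607·n.
[1] lift (-1,-1): star map gives -0.76393; window check -1.7 ≤ -0.76393 < -0.5 is true → IN Λ
[2] lift (-12,3): star map gives -12.70820; window check -1.7 ≤ -12.70820 < -0.5 is false → out
[3] lift (10,-4): star map gives 10.94427; window check -1.7 ≤ 10.94427 < -0.5 is false → out
[4] lift (-6,-1): star map gives -5.76393; window check -1.7 ≤ -5.76393 < -0.5 is false → out
[5] lift (-4,-6): star map gives -2.58359; window check -1.7 ≤ -2.58359 < -0.5 is false → out
[6] lift (0,3): star map gives -0.70820; window check -1.7 ≤ -0.70820 < -0.5 is true → IN Λ

1, 6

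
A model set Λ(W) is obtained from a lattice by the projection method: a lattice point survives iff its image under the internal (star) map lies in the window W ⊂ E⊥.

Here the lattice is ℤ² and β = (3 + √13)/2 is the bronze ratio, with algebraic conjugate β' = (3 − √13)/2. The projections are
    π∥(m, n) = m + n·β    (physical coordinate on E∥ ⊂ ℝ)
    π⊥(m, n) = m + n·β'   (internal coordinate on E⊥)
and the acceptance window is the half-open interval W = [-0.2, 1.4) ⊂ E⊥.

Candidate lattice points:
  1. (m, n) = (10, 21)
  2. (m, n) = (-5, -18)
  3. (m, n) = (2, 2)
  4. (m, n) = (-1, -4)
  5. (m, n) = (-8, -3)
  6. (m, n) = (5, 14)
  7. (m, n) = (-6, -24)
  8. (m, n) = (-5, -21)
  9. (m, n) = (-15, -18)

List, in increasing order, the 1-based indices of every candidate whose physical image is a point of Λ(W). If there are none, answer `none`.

β' = (3−√13)/2 ≈ -0.30278.
candidate 1: (m,n)=(10,21) → π∥ = 10+21·β ≈ 79.35829, π⊥ = 10+21·β' ≈ 3.64171 ∉ [-0.2, 1.4) ⇒ out
candidate 2: (m,n)=(-5,-18) → π∥ = -5-18·β ≈ -64.44996, π⊥ = -5-18·β' ≈ 0.44996 ∈ [-0.2, 1.4) ⇒ IN Λ
candidate 3: (m,n)=(2,2) → π∥ = 2+2·β ≈ 8.60555, π⊥ = 2+2·β' ≈ 1.39445 ∈ [-0.2, 1.4) ⇒ IN Λ
candidate 4: (m,n)=(-1,-4) → π∥ = -1-4·β ≈ -14.21110, π⊥ = -1-4·β' ≈ 0.21110 ∈ [-0.2, 1.4) ⇒ IN Λ
candidate 5: (m,n)=(-8,-3) → π∥ = -8-3·β ≈ -17.90833, π⊥ = -8-3·β' ≈ -7.09167 ∉ [-0.2, 1.4) ⇒ out
candidate 6: (m,n)=(5,14) → π∥ = 5+14·β ≈ 51.23886, π⊥ = 5+14·β' ≈ 0.76114 ∈ [-0.2, 1.4) ⇒ IN Λ
candidate 7: (m,n)=(-6,-24) → π∥ = -6-24·β ≈ -85.26662, π⊥ = -6-24·β' ≈ 1.26662 ∈ [-0.2, 1.4) ⇒ IN Λ
candidate 8: (m,n)=(-5,-21) → π∥ = -5-21·β ≈ -74.35829, π⊥ = -5-21·β' ≈ 1.35829 ∈ [-0.2, 1.4) ⇒ IN Λ
candidate 9: (m,n)=(-15,-18) → π∥ = -15-18·β ≈ -74.44996, π⊥ = -15-18·β' ≈ -9.55004 ∉ [-0.2, 1.4) ⇒ out

2, 3, 4, 6, 7, 8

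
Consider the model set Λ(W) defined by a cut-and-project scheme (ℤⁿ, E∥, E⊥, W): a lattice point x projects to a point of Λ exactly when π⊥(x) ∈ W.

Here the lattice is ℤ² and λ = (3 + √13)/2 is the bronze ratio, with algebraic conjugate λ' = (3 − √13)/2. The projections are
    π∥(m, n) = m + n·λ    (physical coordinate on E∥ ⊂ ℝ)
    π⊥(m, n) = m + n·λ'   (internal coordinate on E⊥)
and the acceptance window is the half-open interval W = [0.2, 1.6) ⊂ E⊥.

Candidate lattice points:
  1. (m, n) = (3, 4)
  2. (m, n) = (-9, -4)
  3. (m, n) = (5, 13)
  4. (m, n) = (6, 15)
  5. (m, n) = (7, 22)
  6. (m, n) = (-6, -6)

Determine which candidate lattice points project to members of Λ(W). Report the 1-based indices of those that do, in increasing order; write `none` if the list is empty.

Numerically λ ≈ 3.302776 and λ' = −1/λ ≈ -0.302776.
candidate 1: (m,n)=(3,4) → π∥ = 3+4·λ ≈ 16.211103, π⊥ = 3+4·λ' ≈ 1.788897 ∉ [0.2, 1.6) ⇒ out
candidate 2: (m,n)=(-9,-4) → π∥ = -9-4·λ ≈ -22.211103, π⊥ = -9-4·λ' ≈ -7.788897 ∉ [0.2, 1.6) ⇒ out
candidate 3: (m,n)=(5,13) → π∥ = 5+13·λ ≈ 47.936083, π⊥ = 5+13·λ' ≈ 1.063917 ∈ [0.2, 1.6) ⇒ IN Λ
candidate 4: (m,n)=(6,15) → π∥ = 6+15·λ ≈ 55.541635, π⊥ = 6+15·λ' ≈ 1.458365 ∈ [0.2, 1.6) ⇒ IN Λ
candidate 5: (m,n)=(7,22) → π∥ = 7+22·λ ≈ 79.661064, π⊥ = 7+22·λ' ≈ 0.338936 ∈ [0.2, 1.6) ⇒ IN Λ
candidate 6: (m,n)=(-6,-6) → π∥ = -6-6·λ ≈ -25.816654, π⊥ = -6-6·λ' ≈ -4.183346 ∉ [0.2, 1.6) ⇒ out

3, 4, 5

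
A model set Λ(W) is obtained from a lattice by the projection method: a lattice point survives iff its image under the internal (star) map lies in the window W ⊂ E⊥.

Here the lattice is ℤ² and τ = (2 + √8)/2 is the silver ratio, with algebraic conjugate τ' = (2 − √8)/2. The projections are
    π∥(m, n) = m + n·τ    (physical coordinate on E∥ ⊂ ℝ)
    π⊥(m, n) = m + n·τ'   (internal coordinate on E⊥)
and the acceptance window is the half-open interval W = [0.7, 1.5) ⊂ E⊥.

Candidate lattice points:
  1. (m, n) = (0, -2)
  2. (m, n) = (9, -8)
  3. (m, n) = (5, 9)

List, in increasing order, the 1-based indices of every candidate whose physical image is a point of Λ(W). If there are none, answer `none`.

τ' = (2−√8)/2 ≈ -0.41421.
[1] lift (0,-2): star map gives 0.82843; window check 0.7 ≤ 0.82843 < 1.5 is true → IN Λ
[2] lift (9,-8): star map gives 12.31371; window check 0.7 ≤ 12.31371 < 1.5 is false → out
[3] lift (5,9): star map gives 1.27208; window check 0.7 ≤ 1.27208 < 1.5 is true → IN Λ

1, 3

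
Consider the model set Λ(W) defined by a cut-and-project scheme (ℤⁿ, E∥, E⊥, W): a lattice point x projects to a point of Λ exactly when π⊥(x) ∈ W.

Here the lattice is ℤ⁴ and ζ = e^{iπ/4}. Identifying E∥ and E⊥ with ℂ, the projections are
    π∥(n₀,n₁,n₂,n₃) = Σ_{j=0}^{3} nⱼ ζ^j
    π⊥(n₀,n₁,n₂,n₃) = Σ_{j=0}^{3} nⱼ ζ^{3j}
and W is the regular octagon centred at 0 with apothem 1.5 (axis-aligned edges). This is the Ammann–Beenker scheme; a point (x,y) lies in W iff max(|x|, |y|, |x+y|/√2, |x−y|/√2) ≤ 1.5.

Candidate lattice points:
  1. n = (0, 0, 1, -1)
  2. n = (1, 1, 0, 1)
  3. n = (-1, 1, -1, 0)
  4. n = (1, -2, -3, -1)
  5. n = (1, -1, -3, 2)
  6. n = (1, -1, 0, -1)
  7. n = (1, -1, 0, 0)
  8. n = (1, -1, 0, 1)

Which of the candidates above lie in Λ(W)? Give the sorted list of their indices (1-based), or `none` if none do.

With ζ = e^{iπ/4} the internal vectors are ζ^0,ζ^3,ζ^6,ζ^9.
candidate 1: n = (0, 0, 1, -1) → π⊥ ≈ (-0.7071, -1.7071); max(|x|,|y|,|x±y|/√2) = 1.7071 > 1.5 ⇒ ∉ W
candidate 2: n = (1, 1, 0, 1) → π⊥ ≈ (+1.0000, +1.4142); max(|x|,|y|,|x±y|/√2) = 1.7071 > 1.5 ⇒ ∉ W
candidate 3: n = (-1, 1, -1, 0) → π⊥ ≈ (-1.7071, +1.7071); max(|x|,|y|,|x±y|/√2) = 2.4142 > 1.5 ⇒ ∉ W
candidate 4: n = (1, -2, -3, -1) → π⊥ ≈ (+1.7071, +0.8787); max(|x|,|y|,|x±y|/√2) = 1.8284 > 1.5 ⇒ ∉ W
candidate 5: n = (1, -1, -3, 2) → π⊥ ≈ (+3.1213, +3.7071); max(|x|,|y|,|x±y|/√2) = 4.8284 > 1.5 ⇒ ∉ W
candidate 6: n = (1, -1, 0, -1) → π⊥ ≈ (+1.0000, -1.4142); max(|x|,|y|,|x±y|/√2) = 1.7071 > 1.5 ⇒ ∉ W
candidate 7: n = (1, -1, 0, 0) → π⊥ ≈ (+1.7071, -0.7071); max(|x|,|y|,|x±y|/√2) = 1.7071 > 1.5 ⇒ ∉ W
candidate 8: n = (1, -1, 0, 1) → π⊥ ≈ (+2.4142, +0.0000); max(|x|,|y|,|x±y|/√2) = 2.4142 > 1.5 ⇒ ∉ W

none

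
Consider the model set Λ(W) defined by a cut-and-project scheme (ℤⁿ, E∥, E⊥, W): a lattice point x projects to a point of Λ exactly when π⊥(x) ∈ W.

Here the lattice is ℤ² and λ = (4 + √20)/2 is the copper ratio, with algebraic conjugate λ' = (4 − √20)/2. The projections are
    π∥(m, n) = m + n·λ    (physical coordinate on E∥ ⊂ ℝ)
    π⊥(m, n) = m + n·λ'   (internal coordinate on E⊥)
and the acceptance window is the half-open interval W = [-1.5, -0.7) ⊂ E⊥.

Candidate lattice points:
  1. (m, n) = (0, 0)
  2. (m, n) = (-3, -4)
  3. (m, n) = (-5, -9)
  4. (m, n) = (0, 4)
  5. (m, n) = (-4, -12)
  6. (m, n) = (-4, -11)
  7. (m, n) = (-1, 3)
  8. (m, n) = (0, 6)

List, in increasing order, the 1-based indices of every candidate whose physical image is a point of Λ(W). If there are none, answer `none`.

λ' = (4−√20)/2 ≈ -0.2361.
candidate 1: (m,n)=(0,0) → π∥ = 0+0·λ ≈ 0.0000, π⊥ = 0+0·λ' ≈ 0.0000 ∉ [-1.5, -0.7) ⇒ out
candidate 2: (m,n)=(-3,-4) → π∥ = -3-4·λ ≈ -19.9443, π⊥ = -3-4·λ' ≈ -2.0557 ∉ [-1.5, -0.7) ⇒ out
candidate 3: (m,n)=(-5,-9) → π∥ = -5-9·λ ≈ -43.1246, π⊥ = -5-9·λ' ≈ -2.8754 ∉ [-1.5, -0.7) ⇒ out
candidate 4: (m,n)=(0,4) → π∥ = 0+4·λ ≈ 16.9443, π⊥ = 0+4·λ' ≈ -0.9443 ∈ [-1.5, -0.7) ⇒ IN Λ
candidate 5: (m,n)=(-4,-12) → π∥ = -4-12·λ ≈ -54.8328, π⊥ = -4-12·λ' ≈ -1.1672 ∈ [-1.5, -0.7) ⇒ IN Λ
candidate 6: (m,n)=(-4,-11) → π∥ = -4-11·λ ≈ -50.5967, π⊥ = -4-11·λ' ≈ -1.4033 ∈ [-1.5, -0.7) ⇒ IN Λ
candidate 7: (m,n)=(-1,3) → π∥ = -1+3·λ ≈ 11.7082, π⊥ = -1+3·λ' ≈ -1.7082 ∉ [-1.5, -0.7) ⇒ out
candidate 8: (m,n)=(0,6) → π∥ = 0+6·λ ≈ 25.4164, π⊥ = 0+6·λ' ≈ -1.4164 ∈ [-1.5, -0.7) ⇒ IN Λ

4, 5, 6, 8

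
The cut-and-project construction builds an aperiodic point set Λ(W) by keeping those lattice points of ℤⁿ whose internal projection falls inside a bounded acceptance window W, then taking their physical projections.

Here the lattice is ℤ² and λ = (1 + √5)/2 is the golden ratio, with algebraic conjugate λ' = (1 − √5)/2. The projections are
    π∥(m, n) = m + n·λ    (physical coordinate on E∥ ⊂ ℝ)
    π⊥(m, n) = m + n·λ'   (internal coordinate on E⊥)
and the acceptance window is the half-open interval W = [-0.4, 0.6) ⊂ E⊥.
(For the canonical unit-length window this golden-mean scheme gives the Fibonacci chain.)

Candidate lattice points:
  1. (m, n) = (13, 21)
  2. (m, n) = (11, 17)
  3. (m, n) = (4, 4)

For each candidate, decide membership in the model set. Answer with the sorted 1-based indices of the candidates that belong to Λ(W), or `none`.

Compute λ' = (1−√5)/2 = -0.6180, so π⊥(m,n) = m -0.6180·n.
candidate 1: (m,n)=(13,21) → π∥ = 13+21·λ ≈ 46.9787, π⊥ = 13+21·λ' ≈ 0.0213 ∈ [-0.4, 0.6) ⇒ IN Λ
candidate 2: (m,n)=(11,17) → π∥ = 11+17·λ ≈ 38.5066, π⊥ = 11+17·λ' ≈ 0.4934 ∈ [-0.4, 0.6) ⇒ IN Λ
candidate 3: (m,n)=(4,4) → π∥ = 4+4·λ ≈ 10.4721, π⊥ = 4+4·λ' ≈ 1.5279 ∉ [-0.4, 0.6) ⇒ out

1, 2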